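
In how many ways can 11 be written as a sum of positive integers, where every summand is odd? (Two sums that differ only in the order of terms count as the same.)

They are:
11
9,1,1
7,3,1
7,1,1,1,1
5,5,1
5,3,3
5,3,1,1,1
5,1,1,1,1,1,1
3,3,3,1,1
3,3,1,1,1,1,1
3,1,1,1,1,1,1,1,1
1,1,1,1,1,1,1,1,1,1,1
Counting gives 12.

12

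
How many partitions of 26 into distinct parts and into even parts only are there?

The partitions of 26 that satisfy the conditions:
26
24,2
22,4
20,6
20,4,2
18,8
18,6,2
16,10
16,8,2
16,6,4
14,12
14,10,2
14,8,4
14,6,4,2
12,10,4
12,8,6
12,8,4,2
10,8,6,2
Counting gives 18.

18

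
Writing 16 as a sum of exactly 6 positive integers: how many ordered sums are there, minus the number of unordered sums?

2968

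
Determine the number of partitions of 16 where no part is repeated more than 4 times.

A full systematic count gives 164.

164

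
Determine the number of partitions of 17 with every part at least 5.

7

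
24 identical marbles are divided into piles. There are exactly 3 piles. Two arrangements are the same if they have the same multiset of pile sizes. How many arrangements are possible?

48

A partial list (first 12 by largest part):
22 + 1 + 1
21 + 2 + 1
20 + 3 + 1
20 + 2 + 2
19 + 4 + 1
19 + 3 + 2
18 + 5 + 1
18 + 4 + 2
18 + 3 + 3
17 + 6 + 1
17 + 5 + 2
17 + 4 + 3
…and 36 more, for 48 total.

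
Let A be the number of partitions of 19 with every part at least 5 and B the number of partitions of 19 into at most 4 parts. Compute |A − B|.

84

Partitions of 19 with every part at least 5: 10.
Partitions of 19 into at most 4 parts: 94.
|10 − 94| = 84.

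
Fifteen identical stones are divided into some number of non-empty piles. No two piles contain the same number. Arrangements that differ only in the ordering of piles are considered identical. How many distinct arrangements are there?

There are too many to list fully; the first 12 (by largest part) are:
15
14,1
13,2
12,3
12,2,1
11,4
11,3,1
10,5
10,4,1
10,3,2
9,6
9,5,1
…and 15 more, for 27 total.

27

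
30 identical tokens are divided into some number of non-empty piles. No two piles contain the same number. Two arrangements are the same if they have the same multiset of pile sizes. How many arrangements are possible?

Direct enumeration gives 296 partitions.

296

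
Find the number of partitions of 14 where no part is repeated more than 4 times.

Direct enumeration gives 100 partitions.

100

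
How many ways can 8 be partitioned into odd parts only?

6

They are:
7 + 1
5 + 3
5 + 1 + 1 + 1
3 + 3 + 1 + 1
3 + 1 + 1 + 1 + 1 + 1
1 + 1 + 1 + 1 + 1 + 1 + 1 + 1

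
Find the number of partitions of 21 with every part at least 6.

They are:
21
15,6
14,7
13,8
12,9
11,10
9,6,6
8,7,6
7,7,7
That's 9 in total.

9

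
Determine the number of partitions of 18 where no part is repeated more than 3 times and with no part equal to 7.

170

There are 170 such partitions.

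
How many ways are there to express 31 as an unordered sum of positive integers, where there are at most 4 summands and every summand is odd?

They are:
31
1+1+29
1+3+27
1+5+25
3+3+25
1+7+23
3+5+23
1+9+21
3+7+21
5+5+21
1+11+19
3+9+19
5+7+19
1+13+17
3+11+17
5+9+17
7+7+17
1+15+15
3+13+15
5+11+15
7+9+15
5+13+13
7+11+13
9+9+13
9+11+11
That's 25 in total.

25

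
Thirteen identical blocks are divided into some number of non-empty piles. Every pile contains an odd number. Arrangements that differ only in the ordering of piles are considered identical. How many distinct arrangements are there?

Listing the qualifying partitions of 13:
13
11+1+1
9+3+1
9+1+1+1+1
7+5+1
7+3+3
7+3+1+1+1
7+1+1+1+1+1+1
5+5+3
5+5+1+1+1
5+3+3+1+1
5+3+1+1+1+1+1
5+1+1+1+1+1+1+1+1
3+3+3+3+1
3+3+3+1+1+1+1
3+3+1+1+1+1+1+1+1
3+1+1+1+1+1+1+1+1+1+1
1+1+1+1+1+1+1+1+1+1+1+1+1

18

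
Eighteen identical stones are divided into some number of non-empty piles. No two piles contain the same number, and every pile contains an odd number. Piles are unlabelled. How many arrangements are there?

5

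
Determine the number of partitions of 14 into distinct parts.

22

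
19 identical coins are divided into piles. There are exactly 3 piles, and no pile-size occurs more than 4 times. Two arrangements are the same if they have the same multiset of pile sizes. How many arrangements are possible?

There are too many to list fully; the first 12 (by largest part) are:
17, 1, 1
16, 2, 1
15, 3, 1
15, 2, 2
14, 4, 1
14, 3, 2
13, 5, 1
13, 4, 2
13, 3, 3
12, 6, 1
12, 5, 2
12, 4, 3
…and 18 more, for 30 total.

30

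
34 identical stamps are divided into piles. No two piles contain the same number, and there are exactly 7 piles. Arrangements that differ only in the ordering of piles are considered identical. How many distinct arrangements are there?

11

Listing the qualifying partitions of 34:
13,6,5,4,3,2,1
12,7,5,4,3,2,1
11,8,5,4,3,2,1
11,7,6,4,3,2,1
10,9,5,4,3,2,1
10,8,6,4,3,2,1
10,7,6,5,3,2,1
9,8,7,4,3,2,1
9,8,6,5,3,2,1
9,7,6,5,4,2,1
8,7,6,5,4,3,1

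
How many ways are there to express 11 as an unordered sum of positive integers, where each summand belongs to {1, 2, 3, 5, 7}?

28

There are too many to list fully; the first 12 (by largest part) are:
7, 3, 1
7, 2, 2
7, 2, 1, 1
7, 1, 1, 1, 1
5, 5, 1
5, 3, 3
5, 3, 2, 1
5, 3, 1, 1, 1
5, 2, 2, 2
5, 2, 2, 1, 1
5, 2, 1, 1, 1, 1
5, 1, 1, 1, 1, 1, 1
…and 16 more, for 28 total.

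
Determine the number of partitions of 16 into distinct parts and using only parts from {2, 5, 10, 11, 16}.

Enumerating:
16
11, 5

2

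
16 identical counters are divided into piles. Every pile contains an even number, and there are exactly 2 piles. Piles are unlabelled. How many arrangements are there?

4

Listing the qualifying partitions of 16:
14+2
12+4
10+6
8+8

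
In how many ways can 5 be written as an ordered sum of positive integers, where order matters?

There are 4 gaps and each independently is a cut or not, giving 2^4 = 16.

16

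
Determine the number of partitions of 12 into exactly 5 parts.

They are:
8 + 1 + 1 + 1 + 1
7 + 2 + 1 + 1 + 1
6 + 3 + 1 + 1 + 1
6 + 2 + 2 + 1 + 1
5 + 4 + 1 + 1 + 1
5 + 3 + 2 + 1 + 1
5 + 2 + 2 + 2 + 1
4 + 4 + 2 + 1 + 1
4 + 3 + 3 + 1 + 1
4 + 3 + 2 + 2 + 1
4 + 2 + 2 + 2 + 2
3 + 3 + 3 + 2 + 1
3 + 3 + 2 + 2 + 2
That's 13 in total.

13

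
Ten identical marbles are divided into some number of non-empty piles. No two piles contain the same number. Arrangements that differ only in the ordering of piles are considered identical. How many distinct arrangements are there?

10

The partitions of 10 that satisfy the conditions:
10
1+9
2+8
3+7
1+2+7
4+6
1+3+6
1+4+5
2+3+5
1+2+3+4
Counting gives 10.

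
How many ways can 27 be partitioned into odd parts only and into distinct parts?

14

They are:
27
23+3+1
21+5+1
19+7+1
19+5+3
17+9+1
17+7+3
15+11+1
15+9+3
15+7+5
13+11+3
13+9+5
11+9+7
11+7+5+3+1
That's 14 in total.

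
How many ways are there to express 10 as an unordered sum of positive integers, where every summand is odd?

They are:
9 + 1
7 + 3
7 + 1 + 1 + 1
5 + 5
5 + 3 + 1 + 1
5 + 1 + 1 + 1 + 1 + 1
3 + 3 + 3 + 1
3 + 3 + 1 + 1 + 1 + 1
3 + 1 + 1 + 1 + 1 + 1 + 1 + 1
1 + 1 + 1 + 1 + 1 + 1 + 1 + 1 + 1 + 1

10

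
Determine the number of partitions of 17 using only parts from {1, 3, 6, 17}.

Listing the qualifying partitions of 17:
17
6+6+3+1+1
6+6+1+1+1+1+1
6+3+3+3+1+1
6+3+3+1+1+1+1+1
6+3+1+1+1+1+1+1+1+1
6+1+1+1+1+1+1+1+1+1+1+1
3+3+3+3+3+1+1
3+3+3+3+1+1+1+1+1
3+3+3+1+1+1+1+1+1+1+1
3+3+1+1+1+1+1+1+1+1+1+1+1
3+1+1+1+1+1+1+1+1+1+1+1+1+1+1
1+1+1+1+1+1+1+1+1+1+1+1+1+1+1+1+1

13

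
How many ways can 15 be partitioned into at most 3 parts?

There are too many to list fully; the first 12 (by largest part) are:
15
1+14
2+13
1+1+13
3+12
1+2+12
4+11
1+3+11
2+2+11
5+10
1+4+10
2+3+10
…and 15 more, for 27 total.

27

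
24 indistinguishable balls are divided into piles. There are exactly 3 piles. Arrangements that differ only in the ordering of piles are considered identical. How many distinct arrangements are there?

A partial list (first 12 by largest part):
22, 1, 1
21, 2, 1
20, 3, 1
20, 2, 2
19, 4, 1
19, 3, 2
18, 5, 1
18, 4, 2
18, 3, 3
17, 6, 1
17, 5, 2
17, 4, 3
…and 36 more, for 48 total.

48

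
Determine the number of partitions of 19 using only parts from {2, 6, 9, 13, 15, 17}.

Enumerating:
17 + 2
15 + 2 + 2
13 + 6
13 + 2 + 2 + 2
9 + 6 + 2 + 2
9 + 2 + 2 + 2 + 2 + 2

6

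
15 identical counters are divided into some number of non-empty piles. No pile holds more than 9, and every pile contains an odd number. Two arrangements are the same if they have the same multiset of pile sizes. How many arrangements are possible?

Listing the qualifying partitions of 15:
9,5,1
9,3,3
9,3,1,1,1
9,1,1,1,1,1,1
7,7,1
7,5,3
7,5,1,1,1
7,3,3,1,1
7,3,1,1,1,1,1
7,1,1,1,1,1,1,1,1
5,5,5
5,5,3,1,1
5,5,1,1,1,1,1
5,3,3,3,1
5,3,3,1,1,1,1
5,3,1,1,1,1,1,1,1
5,1,1,1,1,1,1,1,1,1,1
3,3,3,3,3
3,3,3,3,1,1,1
3,3,3,1,1,1,1,1,1
3,3,1,1,1,1,1,1,1,1,1
3,1,1,1,1,1,1,1,1,1,1,1,1
1,1,1,1,1,1,1,1,1,1,1,1,1,1,1

23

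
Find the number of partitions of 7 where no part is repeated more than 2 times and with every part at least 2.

4

They are:
7
5,2
4,3
3,2,2
That's 4 in total.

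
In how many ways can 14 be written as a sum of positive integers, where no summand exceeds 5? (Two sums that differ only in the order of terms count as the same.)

A partial list (first 12 by largest part):
5 + 5 + 4
5 + 5 + 3 + 1
5 + 5 + 2 + 2
5 + 5 + 2 + 1 + 1
5 + 5 + 1 + 1 + 1 + 1
5 + 4 + 4 + 1
5 + 4 + 3 + 2
5 + 4 + 3 + 1 + 1
5 + 4 + 2 + 2 + 1
5 + 4 + 2 + 1 + 1 + 1
5 + 4 + 1 + 1 + 1 + 1 + 1
5 + 3 + 3 + 3
…and 58 more, for 70 total.

70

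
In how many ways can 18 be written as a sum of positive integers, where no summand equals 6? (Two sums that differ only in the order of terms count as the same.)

308

Systematic enumeration (by largest part, then next-largest, …) yields 308.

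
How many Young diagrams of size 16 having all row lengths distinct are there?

32

A partial list (first 12 by largest part):
16
15,1
14,2
13,3
13,2,1
12,4
12,3,1
11,5
11,4,1
11,3,2
10,6
10,5,1
…and 20 more, for 32 total.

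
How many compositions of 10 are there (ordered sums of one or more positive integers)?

512

The number of compositions of n is 2^(n−1); here 2^9 = 512.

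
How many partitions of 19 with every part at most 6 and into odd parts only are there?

The partitions of 19 that satisfy the conditions:
5, 5, 5, 3, 1
5, 5, 5, 1, 1, 1, 1
5, 5, 3, 3, 3
5, 5, 3, 3, 1, 1, 1
5, 5, 3, 1, 1, 1, 1, 1, 1
5, 5, 1, 1, 1, 1, 1, 1, 1, 1, 1
5, 3, 3, 3, 3, 1, 1
5, 3, 3, 3, 1, 1, 1, 1, 1
5, 3, 3, 1, 1, 1, 1, 1, 1, 1, 1
5, 3, 1, 1, 1, 1, 1, 1, 1, 1, 1, 1, 1
5, 1, 1, 1, 1, 1, 1, 1, 1, 1, 1, 1, 1, 1, 1
3, 3, 3, 3, 3, 3, 1
3, 3, 3, 3, 3, 1, 1, 1, 1
3, 3, 3, 3, 1, 1, 1, 1, 1, 1, 1
3, 3, 3, 1, 1, 1, 1, 1, 1, 1, 1, 1, 1
3, 3, 1, 1, 1, 1, 1, 1, 1, 1, 1, 1, 1, 1, 1
3, 1, 1, 1, 1, 1, 1, 1, 1, 1, 1, 1, 1, 1, 1, 1, 1
1, 1, 1, 1, 1, 1, 1, 1, 1, 1, 1, 1, 1, 1, 1, 1, 1, 1, 1

18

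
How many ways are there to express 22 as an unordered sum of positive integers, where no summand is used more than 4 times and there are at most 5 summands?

255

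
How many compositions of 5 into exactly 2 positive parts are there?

4

Equivalently, choose which 1 of the 4 gaps become plus signs: C(4,1) = 4.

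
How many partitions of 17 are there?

Counting exhaustively, 297 partitions satisfy the conditions.

297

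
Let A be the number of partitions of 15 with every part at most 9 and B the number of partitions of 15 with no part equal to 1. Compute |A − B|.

Partitions of 15 with every part at most 9: 157.
Partitions of 15 with no part equal to 1: 41.
|157 − 41| = 116.

116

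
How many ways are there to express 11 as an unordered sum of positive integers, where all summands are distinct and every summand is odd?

They are:
11
1, 3, 7

2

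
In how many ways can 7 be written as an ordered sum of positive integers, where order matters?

There are 6 gaps and each independently is a cut or not, giving 2^6 = 64.

64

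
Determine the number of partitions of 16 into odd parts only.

A partial list (first 12 by largest part):
15,1
13,3
13,1,1,1
11,5
11,3,1,1
11,1,1,1,1,1
9,7
9,5,1,1
9,3,3,1
9,3,1,1,1,1
9,1,1,1,1,1,1,1
7,7,1,1
…and 20 more, for 32 total.

32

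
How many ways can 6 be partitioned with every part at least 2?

Enumerating:
6
4, 2
3, 3
2, 2, 2

4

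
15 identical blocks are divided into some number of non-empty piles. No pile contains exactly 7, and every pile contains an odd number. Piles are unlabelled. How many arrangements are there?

21

Enumerating:
15
13 + 1 + 1
11 + 3 + 1
11 + 1 + 1 + 1 + 1
9 + 5 + 1
9 + 3 + 3
9 + 3 + 1 + 1 + 1
9 + 1 + 1 + 1 + 1 + 1 + 1
5 + 5 + 5
5 + 5 + 3 + 1 + 1
5 + 5 + 1 + 1 + 1 + 1 + 1
5 + 3 + 3 + 3 + 1
5 + 3 + 3 + 1 + 1 + 1 + 1
5 + 3 + 1 + 1 + 1 + 1 + 1 + 1 + 1
5 + 1 + 1 + 1 + 1 + 1 + 1 + 1 + 1 + 1 + 1
3 + 3 + 3 + 3 + 3
3 + 3 + 3 + 3 + 1 + 1 + 1
3 + 3 + 3 + 1 + 1 + 1 + 1 + 1 + 1
3 + 3 + 1 + 1 + 1 + 1 + 1 + 1 + 1 + 1 + 1
3 + 1 + 1 + 1 + 1 + 1 + 1 + 1 + 1 + 1 + 1 + 1 + 1
1 + 1 + 1 + 1 + 1 + 1 + 1 + 1 + 1 + 1 + 1 + 1 + 1 + 1 + 1
That's 21 in total.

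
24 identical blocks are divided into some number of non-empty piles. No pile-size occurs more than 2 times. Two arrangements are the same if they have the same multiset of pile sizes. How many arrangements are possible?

431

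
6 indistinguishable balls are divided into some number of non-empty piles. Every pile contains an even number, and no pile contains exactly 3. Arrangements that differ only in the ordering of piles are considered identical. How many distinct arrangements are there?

Enumerating:
6
4, 2
2, 2, 2

3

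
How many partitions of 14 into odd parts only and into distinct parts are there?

Enumerating:
13+1
11+3
9+5

3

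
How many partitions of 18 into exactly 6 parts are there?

58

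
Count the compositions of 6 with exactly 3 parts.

Equivalently, choose which 2 of the 5 gaps become plus signs: C(5,2) = 10.

10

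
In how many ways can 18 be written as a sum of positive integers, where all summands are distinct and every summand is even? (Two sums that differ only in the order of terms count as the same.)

8

The partitions of 18 that satisfy the conditions:
18
16,2
14,4
12,6
12,4,2
10,8
10,6,2
8,6,4
Counting gives 8.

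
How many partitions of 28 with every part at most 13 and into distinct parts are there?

A full systematic count gives 113.

113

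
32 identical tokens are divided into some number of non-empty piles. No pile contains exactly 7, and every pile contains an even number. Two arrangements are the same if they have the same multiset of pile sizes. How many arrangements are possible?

A full systematic count gives 231.

231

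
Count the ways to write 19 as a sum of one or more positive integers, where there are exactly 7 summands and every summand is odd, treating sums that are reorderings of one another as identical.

The partitions of 19 that satisfy the conditions:
1,1,1,1,1,1,13
1,1,1,1,1,3,11
1,1,1,1,1,5,9
1,1,1,1,3,3,9
1,1,1,1,1,7,7
1,1,1,1,3,5,7
1,1,1,3,3,3,7
1,1,1,1,5,5,5
1,1,1,3,3,5,5
1,1,3,3,3,3,5
1,3,3,3,3,3,3
That's 11 in total.

11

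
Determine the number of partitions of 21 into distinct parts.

Counting exhaustively, 76 partitions satisfy the conditions.

76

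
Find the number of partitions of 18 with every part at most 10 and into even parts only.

Listing the qualifying partitions of 18:
10, 8
10, 6, 2
10, 4, 4
10, 4, 2, 2
10, 2, 2, 2, 2
8, 8, 2
8, 6, 4
8, 6, 2, 2
8, 4, 4, 2
8, 4, 2, 2, 2
8, 2, 2, 2, 2, 2
6, 6, 6
6, 6, 4, 2
6, 6, 2, 2, 2
6, 4, 4, 4
6, 4, 4, 2, 2
6, 4, 2, 2, 2, 2
6, 2, 2, 2, 2, 2, 2
4, 4, 4, 4, 2
4, 4, 4, 2, 2, 2
4, 4, 2, 2, 2, 2, 2
4, 2, 2, 2, 2, 2, 2, 2
2, 2, 2, 2, 2, 2, 2, 2, 2
Counting gives 23.

23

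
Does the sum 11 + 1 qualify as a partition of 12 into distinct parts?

The parts sum to 12, and the condition 'all summands are distinct' holds.

Yes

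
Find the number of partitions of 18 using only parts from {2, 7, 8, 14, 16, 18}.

They are:
18
16+2
14+2+2
8+8+2
8+2+2+2+2+2
7+7+2+2
2+2+2+2+2+2+2+2+2
That's 7 in total.

7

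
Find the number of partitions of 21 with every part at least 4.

27

There are too many to list fully; the first 12 (by largest part) are:
21
17 + 4
16 + 5
15 + 6
14 + 7
13 + 8
13 + 4 + 4
12 + 9
12 + 5 + 4
11 + 10
11 + 6 + 4
11 + 5 + 5
…and 15 more, for 27 total.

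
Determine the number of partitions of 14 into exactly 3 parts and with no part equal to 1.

10

They are:
10,2,2
9,3,2
8,4,2
8,3,3
7,5,2
7,4,3
6,6,2
6,5,3
6,4,4
5,5,4
That's 10 in total.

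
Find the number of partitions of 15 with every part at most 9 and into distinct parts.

17

They are:
6,9
1,5,9
2,4,9
1,2,3,9
7,8
1,6,8
2,5,8
3,4,8
1,2,4,8
2,6,7
3,5,7
1,2,5,7
1,3,4,7
4,5,6
1,3,5,6
2,3,4,6
1,2,3,4,5
Counting gives 17.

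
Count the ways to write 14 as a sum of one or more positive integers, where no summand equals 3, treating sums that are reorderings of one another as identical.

A full systematic count gives 79.

79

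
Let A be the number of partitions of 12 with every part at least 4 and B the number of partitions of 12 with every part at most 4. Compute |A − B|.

29

Partitions of 12 with every part at least 4: 5.
Partitions of 12 with every part at most 4: 34.
|5 − 34| = 29.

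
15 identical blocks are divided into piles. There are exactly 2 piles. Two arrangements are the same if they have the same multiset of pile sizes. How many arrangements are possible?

Listing the qualifying partitions of 15:
14,1
13,2
12,3
11,4
10,5
9,6
8,7

7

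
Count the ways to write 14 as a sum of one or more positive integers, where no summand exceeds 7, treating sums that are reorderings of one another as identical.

There are 105 such partitions.

105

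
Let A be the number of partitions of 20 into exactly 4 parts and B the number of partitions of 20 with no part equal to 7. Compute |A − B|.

Partitions of 20 into exactly 4 parts: 64.
Partitions of 20 with no part equal to 7: 526.
|64 − 526| = 462.

462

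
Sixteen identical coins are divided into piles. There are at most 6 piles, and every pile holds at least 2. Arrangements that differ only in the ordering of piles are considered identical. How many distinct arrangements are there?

There are too many to list fully; the first 12 (by largest part) are:
16
14+2
13+3
12+4
12+2+2
11+5
11+3+2
10+6
10+4+2
10+3+3
10+2+2+2
9+7
…and 40 more, for 52 total.

52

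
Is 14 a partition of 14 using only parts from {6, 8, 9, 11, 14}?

Yes

The parts sum to 14, and the condition 'each summand belongs to {6, 8, 9, 11, 14}' holds.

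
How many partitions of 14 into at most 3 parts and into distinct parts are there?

17

Listing the qualifying partitions of 14:
14
13,1
12,2
11,3
11,2,1
10,4
10,3,1
9,5
9,4,1
9,3,2
8,6
8,5,1
8,4,2
7,6,1
7,5,2
7,4,3
6,5,3
Counting gives 17.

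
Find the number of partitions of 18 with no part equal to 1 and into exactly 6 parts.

The partitions of 18 that satisfy the conditions:
2 + 2 + 2 + 2 + 2 + 8
2 + 2 + 2 + 2 + 3 + 7
2 + 2 + 2 + 2 + 4 + 6
2 + 2 + 2 + 3 + 3 + 6
2 + 2 + 2 + 2 + 5 + 5
2 + 2 + 2 + 3 + 4 + 5
2 + 2 + 3 + 3 + 3 + 5
2 + 2 + 2 + 4 + 4 + 4
2 + 2 + 3 + 3 + 4 + 4
2 + 3 + 3 + 3 + 3 + 4
3 + 3 + 3 + 3 + 3 + 3
That's 11 in total.

11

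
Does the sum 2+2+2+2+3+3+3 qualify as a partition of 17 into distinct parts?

No

The parts sum to 17, and the condition 'all summands are distinct' is violated.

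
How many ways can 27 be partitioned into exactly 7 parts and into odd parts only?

38

A partial list (first 12 by largest part):
21,1,1,1,1,1,1
19,3,1,1,1,1,1
17,5,1,1,1,1,1
17,3,3,1,1,1,1
15,7,1,1,1,1,1
15,5,3,1,1,1,1
15,3,3,3,1,1,1
13,9,1,1,1,1,1
13,7,3,1,1,1,1
13,5,5,1,1,1,1
13,5,3,3,1,1,1
13,3,3,3,3,1,1
…and 26 more, for 38 total.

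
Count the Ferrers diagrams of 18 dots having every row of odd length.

A partial list (first 12 by largest part):
1+17
3+15
1+1+1+15
5+13
1+1+3+13
1+1+1+1+1+13
7+11
1+1+5+11
1+3+3+11
1+1+1+1+3+11
1+1+1+1+1+1+1+11
9+9
…and 34 more, for 46 total.

46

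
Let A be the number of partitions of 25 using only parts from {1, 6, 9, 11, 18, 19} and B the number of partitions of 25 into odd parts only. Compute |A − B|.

123

Partitions of 25 using only parts from {1, 6, 9, 11, 18, 19}: 19.
Partitions of 25 into odd parts only: 142.
|19 − 142| = 123.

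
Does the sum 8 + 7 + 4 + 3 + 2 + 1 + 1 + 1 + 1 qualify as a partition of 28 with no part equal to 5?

Yes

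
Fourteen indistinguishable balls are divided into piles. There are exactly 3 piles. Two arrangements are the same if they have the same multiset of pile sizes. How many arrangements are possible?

16

Enumerating:
12,1,1
11,2,1
10,3,1
10,2,2
9,4,1
9,3,2
8,5,1
8,4,2
8,3,3
7,6,1
7,5,2
7,4,3
6,6,2
6,5,3
6,4,4
5,5,4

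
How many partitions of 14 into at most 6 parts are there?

There are 90 such partitions.

90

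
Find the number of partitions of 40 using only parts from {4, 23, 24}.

They are:
24, 4, 4, 4, 4
4, 4, 4, 4, 4, 4, 4, 4, 4, 4
Counting gives 2.

2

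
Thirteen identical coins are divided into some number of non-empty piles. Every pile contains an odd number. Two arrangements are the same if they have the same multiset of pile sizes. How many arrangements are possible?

18

Enumerating:
13
11,1,1
9,3,1
9,1,1,1,1
7,5,1
7,3,3
7,3,1,1,1
7,1,1,1,1,1,1
5,5,3
5,5,1,1,1
5,3,3,1,1
5,3,1,1,1,1,1
5,1,1,1,1,1,1,1,1
3,3,3,3,1
3,3,3,1,1,1,1
3,3,1,1,1,1,1,1,1
3,1,1,1,1,1,1,1,1,1,1
1,1,1,1,1,1,1,1,1,1,1,1,1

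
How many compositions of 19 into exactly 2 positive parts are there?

18

A composition of 19 into 2 positive parts is chosen by placing 1 dividers among the 18 gaps between 19 units: C(18,1) = 18.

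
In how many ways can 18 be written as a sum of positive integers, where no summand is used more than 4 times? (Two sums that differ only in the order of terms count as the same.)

262

Direct enumeration gives 262 partitions.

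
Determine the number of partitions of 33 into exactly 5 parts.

There are 540 such partitions.

540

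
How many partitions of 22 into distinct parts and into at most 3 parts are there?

There are too many to list fully; the first 12 (by largest part) are:
22
21, 1
20, 2
19, 3
19, 2, 1
18, 4
18, 3, 1
17, 5
17, 4, 1
17, 3, 2
16, 6
16, 5, 1
…and 29 more, for 41 total.

41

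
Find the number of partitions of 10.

There are too many to list fully; the first 12 (by largest part) are:
10
1,9
2,8
1,1,8
3,7
1,2,7
1,1,1,7
4,6
1,3,6
2,2,6
1,1,2,6
1,1,1,1,6
…and 30 more, for 42 total.

42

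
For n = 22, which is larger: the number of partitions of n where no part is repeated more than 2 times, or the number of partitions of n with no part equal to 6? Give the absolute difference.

Partitions of 22 where no part is repeated more than 2 times: 297.
Partitions of 22 with no part equal to 6: 771.
|297 − 771| = 474.

474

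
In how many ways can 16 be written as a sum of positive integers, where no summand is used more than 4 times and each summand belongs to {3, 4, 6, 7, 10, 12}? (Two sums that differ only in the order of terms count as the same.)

9

Listing the qualifying partitions of 16:
12, 4
10, 6
10, 3, 3
7, 6, 3
7, 3, 3, 3
6, 6, 4
6, 4, 3, 3
4, 4, 4, 4
4, 3, 3, 3, 3
That's 9 in total.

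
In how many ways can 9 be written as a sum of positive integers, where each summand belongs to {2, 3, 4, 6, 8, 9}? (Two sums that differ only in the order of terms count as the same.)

The partitions of 9 that satisfy the conditions:
9
6 + 3
4 + 3 + 2
3 + 3 + 3
3 + 2 + 2 + 2
Counting gives 5.

5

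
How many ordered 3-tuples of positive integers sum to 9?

28

Place 2 bars in the 8 internal gaps of a row of 9 dots: C(8,2) = 28.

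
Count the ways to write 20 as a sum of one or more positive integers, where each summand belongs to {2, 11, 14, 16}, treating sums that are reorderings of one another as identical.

3

The partitions of 20 that satisfy the conditions:
16+2+2
14+2+2+2
2+2+2+2+2+2+2+2+2+2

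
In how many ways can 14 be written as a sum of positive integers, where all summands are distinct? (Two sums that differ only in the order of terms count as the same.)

They are:
14
13, 1
12, 2
11, 3
11, 2, 1
10, 4
10, 3, 1
9, 5
9, 4, 1
9, 3, 2
8, 6
8, 5, 1
8, 4, 2
8, 3, 2, 1
7, 6, 1
7, 5, 2
7, 4, 3
7, 4, 2, 1
6, 5, 3
6, 5, 2, 1
6, 4, 3, 1
5, 4, 3, 2
That's 22 in total.

22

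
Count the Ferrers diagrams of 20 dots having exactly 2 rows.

10

Enumerating:
19 + 1
18 + 2
17 + 3
16 + 4
15 + 5
14 + 6
13 + 7
12 + 8
11 + 9
10 + 10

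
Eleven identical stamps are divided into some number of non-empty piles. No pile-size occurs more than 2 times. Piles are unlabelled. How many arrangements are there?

A partial list (first 12 by largest part):
11
10 + 1
9 + 2
9 + 1 + 1
8 + 3
8 + 2 + 1
7 + 4
7 + 3 + 1
7 + 2 + 2
7 + 2 + 1 + 1
6 + 5
6 + 4 + 1
…and 15 more, for 27 total.

27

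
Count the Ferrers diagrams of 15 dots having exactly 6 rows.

There are too many to list fully; the first 12 (by largest part) are:
10+1+1+1+1+1
9+2+1+1+1+1
8+3+1+1+1+1
8+2+2+1+1+1
7+4+1+1+1+1
7+3+2+1+1+1
7+2+2+2+1+1
6+5+1+1+1+1
6+4+2+1+1+1
6+3+3+1+1+1
6+3+2+2+1+1
6+2+2+2+2+1
…and 14 more, for 26 total.

26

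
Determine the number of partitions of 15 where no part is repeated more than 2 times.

70

A partial list (first 12 by largest part):
15
1,14
2,13
1,1,13
3,12
1,2,12
4,11
1,3,11
2,2,11
1,1,2,11
5,10
1,4,10
…and 58 more, for 70 total.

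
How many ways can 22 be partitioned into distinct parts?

Counting exhaustively, 89 partitions satisfy the conditions.

89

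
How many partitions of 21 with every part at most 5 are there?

Systematic enumeration (by largest part, then next-largest, …) yields 221.

221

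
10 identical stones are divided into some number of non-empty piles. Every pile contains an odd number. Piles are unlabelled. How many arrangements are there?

10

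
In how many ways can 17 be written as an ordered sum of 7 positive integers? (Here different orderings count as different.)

By stars and bars with positive parts, the count is C(16,6) = 8008.

8008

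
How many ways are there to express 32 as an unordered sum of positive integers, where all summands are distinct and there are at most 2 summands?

16

They are:
32
31+1
30+2
29+3
28+4
27+5
26+6
25+7
24+8
23+9
22+10
21+11
20+12
19+13
18+14
17+15
That's 16 in total.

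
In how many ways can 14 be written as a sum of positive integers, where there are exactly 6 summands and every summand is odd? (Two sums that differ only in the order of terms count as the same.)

Listing the qualifying partitions of 14:
1,1,1,1,1,9
1,1,1,1,3,7
1,1,1,1,5,5
1,1,1,3,3,5
1,1,3,3,3,3
Counting gives 5.

5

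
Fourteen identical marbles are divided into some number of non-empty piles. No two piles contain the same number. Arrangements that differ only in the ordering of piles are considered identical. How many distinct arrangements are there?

22

They are:
14
13, 1
12, 2
11, 3
11, 2, 1
10, 4
10, 3, 1
9, 5
9, 4, 1
9, 3, 2
8, 6
8, 5, 1
8, 4, 2
8, 3, 2, 1
7, 6, 1
7, 5, 2
7, 4, 3
7, 4, 2, 1
6, 5, 3
6, 5, 2, 1
6, 4, 3, 1
5, 4, 3, 2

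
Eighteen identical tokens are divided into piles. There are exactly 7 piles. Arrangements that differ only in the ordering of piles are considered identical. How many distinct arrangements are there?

A partial list (first 12 by largest part):
12,1,1,1,1,1,1
11,2,1,1,1,1,1
10,3,1,1,1,1,1
10,2,2,1,1,1,1
9,4,1,1,1,1,1
9,3,2,1,1,1,1
9,2,2,2,1,1,1
8,5,1,1,1,1,1
8,4,2,1,1,1,1
8,3,3,1,1,1,1
8,3,2,2,1,1,1
8,2,2,2,2,1,1
…and 37 more, for 49 total.

49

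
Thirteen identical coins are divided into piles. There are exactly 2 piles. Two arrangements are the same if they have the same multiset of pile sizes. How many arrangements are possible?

6

They are:
12+1
11+2
10+3
9+4
8+5
7+6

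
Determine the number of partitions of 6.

Enumerating:
6
5+1
4+2
4+1+1
3+3
3+2+1
3+1+1+1
2+2+2
2+2+1+1
2+1+1+1+1
1+1+1+1+1+1

11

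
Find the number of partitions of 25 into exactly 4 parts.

120

There are 120 such partitions.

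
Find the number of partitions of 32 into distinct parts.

390

Counting exhaustively, 390 partitions satisfy the conditions.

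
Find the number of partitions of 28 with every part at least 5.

50

A partial list (first 12 by largest part):
28
23, 5
22, 6
21, 7
20, 8
19, 9
18, 10
18, 5, 5
17, 11
17, 6, 5
16, 12
16, 7, 5
…and 38 more, for 50 total.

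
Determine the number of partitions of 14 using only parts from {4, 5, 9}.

Listing the qualifying partitions of 14:
9+5
5+5+4

2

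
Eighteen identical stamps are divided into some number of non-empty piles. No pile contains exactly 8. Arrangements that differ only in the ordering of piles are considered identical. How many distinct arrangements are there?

Counting exhaustively, 343 partitions satisfy the conditions.

343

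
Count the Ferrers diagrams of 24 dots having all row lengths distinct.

122

Counting exhaustively, 122 partitions satisfy the conditions.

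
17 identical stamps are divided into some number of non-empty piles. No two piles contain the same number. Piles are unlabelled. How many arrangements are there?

38

A partial list (first 12 by largest part):
17
16 + 1
15 + 2
14 + 3
14 + 2 + 1
13 + 4
13 + 3 + 1
12 + 5
12 + 4 + 1
12 + 3 + 2
11 + 6
11 + 5 + 1
…and 26 more, for 38 total.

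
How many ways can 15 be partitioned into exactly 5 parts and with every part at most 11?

30

There are too many to list fully; the first 12 (by largest part) are:
11,1,1,1,1
10,2,1,1,1
9,3,1,1,1
9,2,2,1,1
8,4,1,1,1
8,3,2,1,1
8,2,2,2,1
7,5,1,1,1
7,4,2,1,1
7,3,3,1,1
7,3,2,2,1
7,2,2,2,2
…and 18 more, for 30 total.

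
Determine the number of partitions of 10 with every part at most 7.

38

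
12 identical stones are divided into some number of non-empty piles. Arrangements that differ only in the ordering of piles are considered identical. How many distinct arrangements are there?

77

There are 77 such partitions.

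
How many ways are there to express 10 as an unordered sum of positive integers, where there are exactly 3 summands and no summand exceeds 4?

2

Enumerating:
4, 4, 2
4, 3, 3
That's 2 in total.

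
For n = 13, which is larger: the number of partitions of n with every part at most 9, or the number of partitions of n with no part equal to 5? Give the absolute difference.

Partitions of 13 with every part at most 9: 94.
Partitions of 13 with no part equal to 5: 79.
|94 − 79| = 15.

15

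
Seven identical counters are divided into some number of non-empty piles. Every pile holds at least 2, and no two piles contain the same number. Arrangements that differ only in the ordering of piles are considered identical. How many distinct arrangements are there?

Enumerating:
7
5,2
4,3

3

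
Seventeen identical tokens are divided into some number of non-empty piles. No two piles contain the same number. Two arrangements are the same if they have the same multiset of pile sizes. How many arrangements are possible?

38

There are too many to list fully; the first 12 (by largest part) are:
17
16, 1
15, 2
14, 3
14, 2, 1
13, 4
13, 3, 1
12, 5
12, 4, 1
12, 3, 2
11, 6
11, 5, 1
…and 26 more, for 38 total.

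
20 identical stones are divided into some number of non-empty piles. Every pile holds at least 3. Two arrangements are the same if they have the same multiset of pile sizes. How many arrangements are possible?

49

There are too many to list fully; the first 12 (by largest part) are:
20
17,3
16,4
15,5
14,6
14,3,3
13,7
13,4,3
12,8
12,5,3
12,4,4
11,9
…and 37 more, for 49 total.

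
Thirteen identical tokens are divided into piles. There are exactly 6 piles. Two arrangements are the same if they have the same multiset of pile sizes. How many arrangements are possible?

14

They are:
8 + 1 + 1 + 1 + 1 + 1
7 + 2 + 1 + 1 + 1 + 1
6 + 3 + 1 + 1 + 1 + 1
6 + 2 + 2 + 1 + 1 + 1
5 + 4 + 1 + 1 + 1 + 1
5 + 3 + 2 + 1 + 1 + 1
5 + 2 + 2 + 2 + 1 + 1
4 + 4 + 2 + 1 + 1 + 1
4 + 3 + 3 + 1 + 1 + 1
4 + 3 + 2 + 2 + 1 + 1
4 + 2 + 2 + 2 + 2 + 1
3 + 3 + 3 + 2 + 1 + 1
3 + 3 + 2 + 2 + 2 + 1
3 + 2 + 2 + 2 + 2 + 2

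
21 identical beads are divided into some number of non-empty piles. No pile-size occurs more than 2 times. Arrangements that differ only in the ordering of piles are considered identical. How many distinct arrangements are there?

There are 243 such partitions.

243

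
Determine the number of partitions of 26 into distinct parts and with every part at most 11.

59

There are too many to list fully; the first 12 (by largest part) are:
11 + 10 + 5
11 + 10 + 4 + 1
11 + 10 + 3 + 2
11 + 9 + 6
11 + 9 + 5 + 1
11 + 9 + 4 + 2
11 + 9 + 3 + 2 + 1
11 + 8 + 7
11 + 8 + 6 + 1
11 + 8 + 5 + 2
11 + 8 + 4 + 3
11 + 8 + 4 + 2 + 1
…and 47 more, for 59 total.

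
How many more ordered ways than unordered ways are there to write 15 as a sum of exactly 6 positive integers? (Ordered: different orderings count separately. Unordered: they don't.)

Ordered (compositions into 6 parts): C(14,5) = 2002.
Unordered (partitions into 6 parts): 26.
Difference: 2002 − 26 = 1976.

1976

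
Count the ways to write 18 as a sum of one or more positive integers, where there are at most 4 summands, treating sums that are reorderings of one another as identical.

84

Counting exhaustively, 84 partitions satisfy the conditions.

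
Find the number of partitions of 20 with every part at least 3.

49

A partial list (first 12 by largest part):
20
17+3
16+4
15+5
14+6
14+3+3
13+7
13+4+3
12+8
12+5+3
12+4+4
11+9
…and 37 more, for 49 total.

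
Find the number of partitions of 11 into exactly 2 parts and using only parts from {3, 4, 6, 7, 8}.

2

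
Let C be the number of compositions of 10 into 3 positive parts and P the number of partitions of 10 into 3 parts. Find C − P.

Ordered (compositions into 3 parts): C(9,2) = 36.
Partitions of 10 into exactly 3 parts: 8.
Difference: 36 − 8 = 28.

28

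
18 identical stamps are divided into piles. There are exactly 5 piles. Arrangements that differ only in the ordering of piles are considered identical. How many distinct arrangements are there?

There are too many to list fully; the first 12 (by largest part) are:
14 + 1 + 1 + 1 + 1
13 + 2 + 1 + 1 + 1
12 + 3 + 1 + 1 + 1
12 + 2 + 2 + 1 + 1
11 + 4 + 1 + 1 + 1
11 + 3 + 2 + 1 + 1
11 + 2 + 2 + 2 + 1
10 + 5 + 1 + 1 + 1
10 + 4 + 2 + 1 + 1
10 + 3 + 3 + 1 + 1
10 + 3 + 2 + 2 + 1
10 + 2 + 2 + 2 + 2
…and 45 more, for 57 total.

57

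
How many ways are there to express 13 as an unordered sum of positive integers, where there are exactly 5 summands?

18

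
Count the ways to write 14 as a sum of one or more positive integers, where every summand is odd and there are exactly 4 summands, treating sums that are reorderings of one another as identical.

6

Enumerating:
11,1,1,1
9,3,1,1
7,5,1,1
7,3,3,1
5,5,3,1
5,3,3,3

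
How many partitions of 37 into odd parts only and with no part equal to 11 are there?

A full systematic count gives 595.

595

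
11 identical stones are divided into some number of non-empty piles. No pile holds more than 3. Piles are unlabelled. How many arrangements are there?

16

They are:
3+3+3+2
3+3+3+1+1
3+3+2+2+1
3+3+2+1+1+1
3+3+1+1+1+1+1
3+2+2+2+2
3+2+2+2+1+1
3+2+2+1+1+1+1
3+2+1+1+1+1+1+1
3+1+1+1+1+1+1+1+1
2+2+2+2+2+1
2+2+2+2+1+1+1
2+2+2+1+1+1+1+1
2+2+1+1+1+1+1+1+1
2+1+1+1+1+1+1+1+1+1
1+1+1+1+1+1+1+1+1+1+1
Counting gives 16.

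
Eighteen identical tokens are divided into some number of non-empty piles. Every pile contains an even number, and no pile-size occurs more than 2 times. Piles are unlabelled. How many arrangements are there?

16

Enumerating:
18
16, 2
14, 4
14, 2, 2
12, 6
12, 4, 2
10, 8
10, 6, 2
10, 4, 4
10, 4, 2, 2
8, 8, 2
8, 6, 4
8, 6, 2, 2
8, 4, 4, 2
6, 6, 4, 2
6, 4, 4, 2, 2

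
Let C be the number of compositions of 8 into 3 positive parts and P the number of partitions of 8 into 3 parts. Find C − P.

16

Ordered (compositions into 3 parts): C(7,2) = 21.
Partitions of 8 into exactly 3 parts: 5.
Difference: 21 − 5 = 16.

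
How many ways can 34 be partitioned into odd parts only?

There are 512 such partitions.

512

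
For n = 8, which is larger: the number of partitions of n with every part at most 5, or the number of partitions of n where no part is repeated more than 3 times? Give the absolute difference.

Partitions of 8 with every part at most 5: 18.
Partitions of 8 where no part is repeated more than 3 times: 16.
|18 − 16| = 2.

2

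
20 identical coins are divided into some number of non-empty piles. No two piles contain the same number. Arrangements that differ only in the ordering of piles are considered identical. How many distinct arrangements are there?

There are too many to list fully; the first 12 (by largest part) are:
20
19 + 1
18 + 2
17 + 3
17 + 2 + 1
16 + 4
16 + 3 + 1
15 + 5
15 + 4 + 1
15 + 3 + 2
14 + 6
14 + 5 + 1
…and 52 more, for 64 total.

64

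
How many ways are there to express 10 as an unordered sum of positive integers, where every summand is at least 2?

12

They are:
10
2+8
3+7
4+6
2+2+6
5+5
2+3+5
2+4+4
3+3+4
2+2+2+4
2+2+3+3
2+2+2+2+2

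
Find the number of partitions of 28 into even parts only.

135

Direct enumeration gives 135 partitions.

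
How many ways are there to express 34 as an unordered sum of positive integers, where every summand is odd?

512

Enumerating by decreasing first part gives 512 partitions in all.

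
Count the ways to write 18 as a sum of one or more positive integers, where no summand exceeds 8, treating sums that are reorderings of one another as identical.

A full systematic count gives 288.

288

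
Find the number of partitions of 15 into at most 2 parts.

8

Listing the qualifying partitions of 15:
15
1 + 14
2 + 13
3 + 12
4 + 11
5 + 10
6 + 9
7 + 8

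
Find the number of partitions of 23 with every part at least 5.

The partitions of 23 that satisfy the conditions:
23
18+5
17+6
16+7
15+8
14+9
13+10
13+5+5
12+11
12+6+5
11+7+5
11+6+6
10+8+5
10+7+6
9+9+5
9+8+6
9+7+7
8+8+7
8+5+5+5
7+6+5+5
6+6+6+5
Counting gives 21.

21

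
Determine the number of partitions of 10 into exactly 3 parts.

8

The partitions of 10 that satisfy the conditions:
8,1,1
7,2,1
6,3,1
6,2,2
5,4,1
5,3,2
4,4,2
4,3,3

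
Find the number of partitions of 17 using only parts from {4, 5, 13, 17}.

Enumerating:
17
13,4
5,4,4,4
That's 3 in total.

3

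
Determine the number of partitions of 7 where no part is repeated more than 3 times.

Listing the qualifying partitions of 7:
7
1, 6
2, 5
1, 1, 5
3, 4
1, 2, 4
1, 1, 1, 4
1, 3, 3
2, 2, 3
1, 1, 2, 3
1, 2, 2, 2
1, 1, 1, 2, 2

12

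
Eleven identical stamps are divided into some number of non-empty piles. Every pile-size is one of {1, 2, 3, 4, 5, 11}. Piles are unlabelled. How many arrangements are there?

38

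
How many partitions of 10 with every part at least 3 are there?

5

Listing the qualifying partitions of 10:
10
7,3
6,4
5,5
4,3,3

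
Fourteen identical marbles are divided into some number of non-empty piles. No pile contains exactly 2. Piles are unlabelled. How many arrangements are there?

58

There are too many to list fully; the first 12 (by largest part) are:
14
13, 1
12, 1, 1
11, 3
11, 1, 1, 1
10, 4
10, 3, 1
10, 1, 1, 1, 1
9, 5
9, 4, 1
9, 3, 1, 1
9, 1, 1, 1, 1, 1
…and 46 more, for 58 total.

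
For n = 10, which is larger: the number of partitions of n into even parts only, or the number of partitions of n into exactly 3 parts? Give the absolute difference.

1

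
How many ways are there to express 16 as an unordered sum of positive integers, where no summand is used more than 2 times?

Counting exhaustively, 89 partitions satisfy the conditions.

89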